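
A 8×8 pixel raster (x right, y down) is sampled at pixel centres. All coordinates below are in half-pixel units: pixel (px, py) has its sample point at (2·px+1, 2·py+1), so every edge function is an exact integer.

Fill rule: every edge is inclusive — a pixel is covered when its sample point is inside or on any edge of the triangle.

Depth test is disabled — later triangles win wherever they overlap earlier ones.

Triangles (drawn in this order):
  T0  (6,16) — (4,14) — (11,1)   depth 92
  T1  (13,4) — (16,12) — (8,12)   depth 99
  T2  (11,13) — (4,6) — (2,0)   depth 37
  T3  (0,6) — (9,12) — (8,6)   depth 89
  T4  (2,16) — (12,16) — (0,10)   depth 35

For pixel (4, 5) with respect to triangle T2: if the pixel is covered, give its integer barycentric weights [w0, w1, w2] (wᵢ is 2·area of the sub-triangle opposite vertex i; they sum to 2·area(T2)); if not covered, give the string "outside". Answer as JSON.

T0:
  2·area = 40
  edge (6, 16)→(4, 14): d=(-2,-2) inclusive
  edge (4, 14)→(11, 1): d=(7,-13) inclusive
  edge (11, 1)→(6, 16): d=(-5,15) inclusive
    (5,0)@(11, 1): e=[40,0,0] → X  [on edge]
    (6,0)@(13, 1): e=[44,26,-30] → .
    (5,1)@(11, 3): e=[36,14,-10] → .
    (4,2)@(9, 5): e=[28,2,10] → X
    (5,2)@(11, 5): e=[32,28,-20] → .
    (4,3)@(9, 7): e=[24,16,0] → X  [on edge]
    (5,3)@(11, 7): e=[28,42,-30] → .
    (3,4)@(7, 9): e=[16,4,20] → X
    (4,4)@(9, 9): e=[20,30,-10] → .
    (0,5)@(1, 11): e=[0,-60,100] → .  [on edge]
    (3,5)@(7, 11): e=[12,18,10] → X
    (4,5)@(9, 11): e=[16,44,-20] → .
    (1,6)@(3, 13): e=[0,-20,60] → .  [on edge]
    (3,6)@(7, 13): e=[8,32,0] → X  [on edge]
    (2,7)@(5, 15): e=[0,20,20] → X  [on edge]
  covered (8 px):
    . . . . . X . .
    . . . . . . . .
    . . . . X . . .
    . . . . X . . .
    . . . X . . . .
    . . . X . . . .
    . . X X . . . .
    . . X . . . . .
T1:
  2·area = 64
  edge (13, 4)→(16, 12): d=(3,8) inclusive
  edge (16, 12)→(8, 12): d=(-8,0) inclusive
  edge (8, 12)→(13, 4): d=(5,-8) inclusive
    (6,2)@(13, 5): e=[3,56,5] → X
    (7,2)@(15, 5): e=[-13,56,21] → .
    (6,3)@(13, 7): e=[9,40,15] → X
    (7,3)@(15, 7): e=[-7,40,31] → .
    (5,4)@(11, 9): e=[31,24,9] → X
    (7,4)@(15, 9): e=[-1,24,41] → .
    (4,5)@(9, 11): e=[53,8,3] → X
    (7,5)@(15, 11): e=[5,8,51] → X
    (4,6)@(9, 13): e=[59,-8,13] → .
    (5,6)@(11, 13): e=[43,-8,29] → .
    (6,6)@(13, 13): e=[27,-8,45] → .
    (7,6)@(15, 13): e=[11,-8,61] → .
  covered (8 px):
    . . . . . . . .
    . . . . . . . .
    . . . . . . X .
    . . . . . . X .
    . . . . . X X .
    . . . . X X X X
    . . . . . . . .
    . . . . . . . .
T2:
  2·area = 28
  edge (11, 13)→(4, 6): d=(-7,-7) inclusive
  edge (4, 6)→(2, 0): d=(-2,-6) inclusive
  edge (2, 0)→(11, 13): d=(9,13) inclusive
    (0,1)@(1, 3): e=[0,-12,40] → .  [on edge]
    (1,1)@(3, 3): e=[14,0,14] → X  [on edge]
    (2,1)@(5, 3): e=[28,12,-12] → .
    (1,2)@(3, 5): e=[0,-4,32] → .  [on edge]
    (2,2)@(5, 5): e=[14,8,6] → X
    (3,2)@(7, 5): e=[28,20,-20] → .
    (2,3)@(5, 7): e=[0,4,24] → X  [on edge]
    (3,3)@(7, 7): e=[14,16,-2] → .
    (2,4)@(5, 9): e=[-14,0,42] → .  [on edge]
    (3,4)@(7, 9): e=[0,12,16] → X  [on edge]
    (4,4)@(9, 9): e=[14,24,-10] → .
    (3,5)@(7, 11): e=[-14,8,34] → .
    (4,5)@(9, 11): e=[0,20,8] → X  [on edge]
    (5,6)@(11, 13): e=[0,28,0] → X  [on edge]
    (3,7)@(7, 15): e=[-42,0,70] → .  [on edge]
    (6,7)@(13, 15): e=[0,36,-8] → .  [on edge]
  covered (6 px):
    . . . . . . . .
    . X . . . . . .
    . . X . . . . .
    . . X . . . . .
    . . . X . . . .
    . . . . X . . .
    . . . . . X . .
    . . . . . . . .
T3:
  2·area = 48  (B↔C swapped to make it positive)
  edge (0, 6)→(8, 6): d=(8,0) inclusive
  edge (8, 6)→(9, 12): d=(1,6) inclusive
  edge (9, 12)→(0, 6): d=(-9,-6) inclusive
    (1,3)@(3, 7): e=[8,31,9] → X
    (2,3)@(5, 7): e=[8,19,21] → X
    (3,3)@(7, 7): e=[8,7,33] → X
    (4,3)@(9, 7): e=[8,-5,45] → .
    (1,4)@(3, 9): e=[24,33,-9] → .
    (2,4)@(5, 9): e=[24,21,3] → X
    (4,4)@(9, 9): e=[24,-3,27] → .
    (2,5)@(5, 11): e=[40,23,-15] → .
    (3,5)@(7, 11): e=[40,11,-3] → .
  covered (5 px):
    . . . . . . . .
    . . . . . . . .
    . . . . . . . .
    . X X X . . . .
    . . X X . . . .
    . . . . . . . .
    . . . . . . . .
    . . . . . . . .
T4:
  2·area = 60  (B↔C swapped to make it positive)
  edge (2, 16)→(0, 10): d=(-2,-6) inclusive
  edge (0, 10)→(12, 16): d=(12,6) inclusive
  edge (12, 16)→(2, 16): d=(-10,0) inclusive
    (0,5)@(1, 11): e=[4,6,50] → X
    (1,5)@(3, 11): e=[16,-6,50] → .
    (0,6)@(1, 13): e=[0,30,30] → X  [on edge]
    (1,6)@(3, 13): e=[12,18,30] → X
    (2,6)@(5, 13): e=[24,6,30] → X
    (3,6)@(7, 13): e=[36,-6,30] → .
    (0,7)@(1, 15): e=[-4,54,10] → .
    (1,7)@(3, 15): e=[8,42,10] → X
    (3,7)@(7, 15): e=[32,18,10] → X
    (4,7)@(9, 15): e=[44,6,10] → X
    (5,7)@(11, 15): e=[56,-6,10] → .
  covered (8 px):
    . . . . . . . .
    . . . . . . . .
    . . . . . . . .
    . . . . . . . .
    . . . . . . . .
    X . . . . . . .
    X X X . . . . .
    . X X X X . . .

Final: [20,8,0]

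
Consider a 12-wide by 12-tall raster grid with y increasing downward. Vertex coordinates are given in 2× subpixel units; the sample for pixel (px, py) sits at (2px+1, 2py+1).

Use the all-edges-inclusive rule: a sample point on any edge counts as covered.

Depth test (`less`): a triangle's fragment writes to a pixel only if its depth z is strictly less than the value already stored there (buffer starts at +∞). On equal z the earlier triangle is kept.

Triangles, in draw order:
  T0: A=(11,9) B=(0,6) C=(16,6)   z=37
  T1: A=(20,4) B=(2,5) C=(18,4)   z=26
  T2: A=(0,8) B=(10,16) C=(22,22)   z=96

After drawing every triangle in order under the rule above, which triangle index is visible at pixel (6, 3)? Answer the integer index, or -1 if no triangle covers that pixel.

T0:
  2·area = 48
  edge (11, 9)→(0, 6): d=(-11,-3) inclusive
  edge (0, 6)→(16, 6): d=(16,0) inclusive
  edge (16, 6)→(11, 9): d=(-5,3) inclusive
    (10,1)@(21, 3): e=[96,-48,0] → .  [on edge]
    (2,3)@(5, 7): e=[4,16,28] → X
    (3,3)@(7, 7): e=[10,16,22] → X
    (4,3)@(9, 7): e=[16,16,16] → X
    (5,3)@(11, 7): e=[22,16,10] → X
    (6,3)@(13, 7): e=[28,16,4] → X
    (7,3)@(15, 7): e=[34,16,-2] → .
    (2,4)@(5, 9): e=[-18,48,18] → .
    (3,4)@(7, 9): e=[-12,48,12] → .
    (4,4)@(9, 9): e=[-6,48,6] → .
    (5,4)@(11, 9): e=[0,48,0] → X  [on edge]
    (6,4)@(13, 9): e=[6,48,-6] → .
    (0,7)@(1, 15): e=[-96,144,0] → .  [on edge]
  covered (6 px):
    . . . . . . . . . . . .
    . . . . . . . . . . . .
    . . . . . . . . . . . .
    . . X X X X X . . . . .
    . . . . . X . . . . . .
    . . . . . . . . . . . .
    . . . . . . . . . . . .
    . . . . . . . . . . . .
    . . . . . . . . . . . .
    . . . . . . . . . . . .
    . . . . . . . . . . . .
    . . . . . . . . . . . .
T1:
  2·area = 2
  edge (20, 4)→(2, 5): d=(-18,1) inclusive
  edge (2, 5)→(18, 4): d=(16,-1) inclusive
  edge (18, 4)→(20, 4): d=(2,0) inclusive
  covered (0 px):
    . . . . . . . . . . . .
    . . . . . . . . . . . .
    . . . . . . . . . . . .
    . . . . . . . . . . . .
    . . . . . . . . . . . .
    . . . . . . . . . . . .
    . . . . . . . . . . . .
    . . . . . . . . . . . .
    . . . . . . . . . . . .
    . . . . . . . . . . . .
    . . . . . . . . . . . .
    . . . . . . . . . . . .
T2:
  2·area = 36  (B↔C swapped to make it positive)
  edge (0, 8)→(22, 22): d=(22,14) inclusive
  edge (22, 22)→(10, 16): d=(-12,-6) inclusive
  edge (10, 16)→(0, 8): d=(-10,-8) inclusive
    (3,6)@(7, 13): e=[12,18,6] → X
    (4,6)@(9, 13): e=[-16,30,22] → .
    (3,7)@(7, 15): e=[56,-6,-14] → .
    (4,7)@(9, 15): e=[28,6,2] → X
    (5,7)@(11, 15): e=[0,18,18] → X  [on edge]
    (6,7)@(13, 15): e=[-28,30,34] → .
    (4,8)@(9, 17): e=[72,-18,-18] → .
    (5,8)@(11, 17): e=[44,-6,-2] → .
    (6,8)@(13, 17): e=[16,6,14] → X
    (7,8)@(15, 17): e=[-12,18,30] → .
    (6,9)@(13, 19): e=[60,-18,-6] → .
    (8,9)@(17, 19): e=[4,6,26] → X
  covered (5 px):
    . . . . . . . . . . . .
    . . . . . . . . . . . .
    . . . . . . . . . . . .
    . . . . . . . . . . . .
    . . . . . . . . . . . .
    . . . . . . . . . . . .
    . . . X . . . . . . . .
    . . . . X X . . . . . .
    . . . . . . X . . . . .
    . . . . . . . . X . . .
    . . . . . . . . . . . .
    . . . . . . . . . . . .

Z-buffer (winner per pixel, '.' = empty):
  . . . . . . . . . . . .
  . . . . . . . . . . . .
  . . . . . . . . . . . .
  . . 0 0 0 0 0 . . . . .
  . . . . . 0 . . . . . .
  . . . . . . . . . . . .
  . . . 2 . . . . . . . .
  . . . . 2 2 . . . . . .
  . . . . . . 2 . . . . .
  . . . . . . . . 2 . . .
  . . . . . . . . . . . .
  . . . . . . . . . . . .

Final: 0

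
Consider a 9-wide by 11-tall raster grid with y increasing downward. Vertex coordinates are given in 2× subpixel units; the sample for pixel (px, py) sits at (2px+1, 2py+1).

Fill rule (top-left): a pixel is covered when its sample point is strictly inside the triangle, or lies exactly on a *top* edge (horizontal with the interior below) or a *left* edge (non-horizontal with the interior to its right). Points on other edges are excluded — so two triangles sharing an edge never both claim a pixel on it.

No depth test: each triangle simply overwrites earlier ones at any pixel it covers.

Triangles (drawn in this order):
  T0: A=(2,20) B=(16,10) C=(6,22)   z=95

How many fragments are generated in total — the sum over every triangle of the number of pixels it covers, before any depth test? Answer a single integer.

T0:
  2·area = 68
  edge (2, 20)→(16, 10): d=(14,-10) top-left  bias=+0
  edge (16, 10)→(6, 22): d=(-10,12) right/bottom  bias=-1
  edge (6, 22)→(2, 20): d=(-4,-2) top-left  bias=+0
    (7,5)@(15, 11): e=[4,2,62] → █
    (8,5)@(17, 11): e=[24,-22,66] → ·
    (6,6)@(13, 13): e=[12,6,50] → █
    (7,6)@(15, 13): e=[32,-18,54] → ·
    (4,7)@(9, 15): e=[0,34,34] → █  [on edge]
    (5,7)@(11, 15): e=[20,10,38] → █
    (6,7)@(13, 15): e=[40,-14,42] → ·
    (3,8)@(7, 17): e=[8,38,22] → █
    (5,8)@(11, 17): e=[48,-10,30] → ·
    (2,9)@(5, 19): e=[16,42,10] → █
    (4,9)@(9, 19): e=[56,-6,18] → ·
    (2,10)@(5, 21): e=[44,22,2] → █
  covered (9 px):
    · · · · · · · · ·
    · · · · · · · · ·
    · · · · · · · · ·
    · · · · · · · · ·
    · · · · · · · · ·
    · · · · · · · █ ·
    · · · · · · █ · ·
    · · · · █ █ · · ·
    · · · █ █ · · · ·
    · · █ █ · · · · ·
    · · █ · · · · · ·

Answer: 9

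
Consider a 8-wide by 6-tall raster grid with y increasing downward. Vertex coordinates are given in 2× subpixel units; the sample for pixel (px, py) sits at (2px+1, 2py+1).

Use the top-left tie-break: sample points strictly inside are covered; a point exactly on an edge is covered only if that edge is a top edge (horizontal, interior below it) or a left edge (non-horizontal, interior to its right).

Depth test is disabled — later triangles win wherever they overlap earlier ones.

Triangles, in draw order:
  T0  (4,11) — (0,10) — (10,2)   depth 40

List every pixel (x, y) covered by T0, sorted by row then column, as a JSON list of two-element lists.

T0:
  2·area = 42
  edge (4, 11)→(0, 10): d=(-4,-1) top-left  bias=+0
  edge (0, 10)→(10, 2): d=(10,-8) top-left  bias=+0
  edge (10, 2)→(4, 11): d=(-6,9) right/bottom  bias=-1
    (4,1)@(9, 3): e=[37,2,3] → X
    (5,1)@(11, 3): e=[39,18,-15] → .
    (3,2)@(7, 5): e=[27,6,9] → X
    (4,2)@(9, 5): e=[29,22,-9] → .
    (2,3)@(5, 7): e=[17,10,15] → X
    (3,3)@(7, 7): e=[19,26,-3] → .
    (1,4)@(3, 9): e=[7,14,21] → X
    (3,4)@(7, 9): e=[11,46,-15] → .
    (1,5)@(3, 11): e=[-1,34,9] → .
    (2,5)@(5, 11): e=[1,50,-9] → .
  covered (5 px):
    . . . . . . . .
    . . . . X . . .
    . . . X . . . .
    . . X . . . . .
    . X X . . . . .
    . . . . . . . .

Result: [[4,1],[3,2],[2,3],[1,4],[2,4]]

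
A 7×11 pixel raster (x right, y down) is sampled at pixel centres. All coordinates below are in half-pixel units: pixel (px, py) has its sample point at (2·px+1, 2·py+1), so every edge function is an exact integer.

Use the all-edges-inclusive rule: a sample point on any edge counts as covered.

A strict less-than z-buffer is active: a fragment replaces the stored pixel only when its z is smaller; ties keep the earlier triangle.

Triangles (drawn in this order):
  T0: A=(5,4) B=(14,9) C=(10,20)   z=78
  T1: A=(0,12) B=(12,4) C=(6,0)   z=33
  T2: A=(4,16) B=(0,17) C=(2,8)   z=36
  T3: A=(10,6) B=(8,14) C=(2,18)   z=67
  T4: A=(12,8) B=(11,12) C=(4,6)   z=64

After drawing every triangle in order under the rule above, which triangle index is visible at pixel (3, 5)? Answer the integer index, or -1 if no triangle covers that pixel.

T0:
  2·area = 119
  edge (5, 4)→(14, 9): d=(9,5) inclusive
  edge (14, 9)→(10, 20): d=(-4,11) inclusive
  edge (10, 20)→(5, 4): d=(-5,-16) inclusive
    (3,3)@(7, 7): e=[17,85,17] → █
    (4,3)@(9, 7): e=[7,63,49] → █
    (5,3)@(11, 7): e=[-3,41,81] → ·
    (3,4)@(7, 9): e=[35,77,7] → █
    (5,4)@(11, 9): e=[15,33,71] → █
    (6,4)@(13, 9): e=[5,11,103] → █
    (3,5)@(7, 11): e=[53,69,-3] → ·
    (4,5)@(9, 11): e=[43,47,29] → █
    (4,6)@(9, 13): e=[61,39,19] → █
    (6,6)@(13, 13): e=[41,-5,83] → ·
    (4,7)@(9, 15): e=[79,31,9] → █
    (6,7)@(13, 15): e=[59,-13,73] → ·
  covered (14 px):
    · · · · · · ·
    · · · · · · ·
    · · · · · · ·
    · · · █ █ · ·
    · · · █ █ █ █
    · · · · █ █ █
    · · · · █ █ ·
    · · · · █ █ ·
    · · · · · █ ·
    · · · · · · ·
    · · · · · · ·
T1:
  2·area = 96  (B↔C swapped to make it positive)
  edge (0, 12)→(6, 0): d=(6,-12) inclusive
  edge (6, 0)→(12, 4): d=(6,4) inclusive
  edge (12, 4)→(0, 12): d=(-12,8) inclusive
    (3,0)@(7, 1): e=[18,2,76] → █
    (4,0)@(9, 1): e=[42,-6,60] → ·
    (2,1)@(5, 3): e=[6,22,68] → █
    (4,1)@(9, 3): e=[54,6,36] → █
    (5,1)@(11, 3): e=[78,-2,20] → ·
    (2,2)@(5, 5): e=[18,34,44] → █
    (5,2)@(11, 5): e=[90,10,-4] → ·
    (1,3)@(3, 7): e=[6,54,36] → █
    (4,3)@(9, 7): e=[78,30,-12] → ·
    (1,4)@(3, 9): e=[18,66,12] → █
    (2,4)@(5, 9): e=[42,58,-4] → ·
    (3,4)@(7, 9): e=[66,50,-20] → ·
  covered (12 px):
    · · · █ · · ·
    · · █ █ █ · ·
    · · █ █ █ · ·
    · █ █ █ · · ·
    · █ · · · · ·
    █ · · · · · ·
    · · · · · · ·
    · · · · · · ·
    · · · · · · ·
    · · · · · · ·
    · · · · · · ·
T2:
  2·area = 34
  edge (4, 16)→(0, 17): d=(-4,1) inclusive
  edge (0, 17)→(2, 8): d=(2,-9) inclusive
  edge (2, 8)→(4, 16): d=(2,8) inclusive
    (0,6)@(1, 13): e=[15,1,18] → █
    (1,6)@(3, 13): e=[13,19,2] → █
    (2,6)@(5, 13): e=[11,37,-14] → ·
    (0,7)@(1, 15): e=[7,5,22] → █
    (2,7)@(5, 15): e=[3,41,-10] → ·
    (0,8)@(1, 17): e=[-1,9,26] → ·
    (1,8)@(3, 17): e=[-3,27,10] → ·
  covered (4 px):
    · · · · · · ·
    · · · · · · ·
    · · · · · · ·
    · · · · · · ·
    · · · · · · ·
    · · · · · · ·
    █ █ · · · · ·
    █ █ · · · · ·
    · · · · · · ·
    · · · · · · ·
    · · · · · · ·
T3:
  2·area = 40
  edge (10, 6)→(8, 14): d=(-2,8) inclusive
  edge (8, 14)→(2, 18): d=(-6,4) inclusive
  edge (2, 18)→(10, 6): d=(8,-12) inclusive
    (4,4)@(9, 9): e=[2,26,12] → █
    (5,4)@(11, 9): e=[-14,18,36] → ·
    (3,5)@(7, 11): e=[14,22,4] → █
    (4,5)@(9, 11): e=[-2,14,28] → ·
    (3,6)@(7, 13): e=[10,10,20] → █
    (4,6)@(9, 13): e=[-6,2,44] → ·
    (2,7)@(5, 15): e=[22,6,12] → █
    (3,7)@(7, 15): e=[6,-2,36] → ·
    (1,8)@(3, 17): e=[34,2,4] → █
    (2,8)@(5, 17): e=[18,-6,28] → ·
    (1,9)@(3, 19): e=[30,-10,20] → ·
  covered (5 px):
    · · · · · · ·
    · · · · · · ·
    · · · · · · ·
    · · · · · · ·
    · · · · █ · ·
    · · · █ · · ·
    · · · █ · · ·
    · · █ · · · ·
    · █ · · · · ·
    · · · · · · ·
    · · · · · · ·
T4:
  2·area = 34
  edge (12, 8)→(11, 12): d=(-1,4) inclusive
  edge (11, 12)→(4, 6): d=(-7,-6) inclusive
  edge (4, 6)→(12, 8): d=(8,2) inclusive
    (3,3)@(7, 7): e=[21,11,2] → █
    (4,3)@(9, 7): e=[13,23,-2] → ·
    (3,4)@(7, 9): e=[19,-3,18] → ·
    (4,4)@(9, 9): e=[11,9,14] → █
    (5,4)@(11, 9): e=[3,21,10] → █
    (6,4)@(13, 9): e=[-5,33,6] → ·
    (4,5)@(9, 11): e=[9,-5,30] → ·
    (5,5)@(11, 11): e=[1,7,26] → █
    (6,5)@(13, 11): e=[-7,19,22] → ·
    (5,6)@(11, 13): e=[-1,-7,42] → ·
  covered (4 px):
    · · · · · · ·
    · · · · · · ·
    · · · · · · ·
    · · · █ · · ·
    · · · · █ █ ·
    · · · · · █ ·
    · · · · · · ·
    · · · · · · ·
    · · · · · · ·
    · · · · · · ·
    · · · · · · ·

Z-buffer (winner per pixel, '.' = empty):
  . . . 1 . . .
  . . 1 1 1 . .
  . . 1 1 1 . .
  . 1 1 1 0 . .
  . 1 . 0 4 4 0
  1 . . 3 0 4 0
  2 2 . 3 0 0 .
  2 2 3 . 0 0 .
  . 3 . . . 0 .
  . . . . . . .
  . . . . . . .

Result: 3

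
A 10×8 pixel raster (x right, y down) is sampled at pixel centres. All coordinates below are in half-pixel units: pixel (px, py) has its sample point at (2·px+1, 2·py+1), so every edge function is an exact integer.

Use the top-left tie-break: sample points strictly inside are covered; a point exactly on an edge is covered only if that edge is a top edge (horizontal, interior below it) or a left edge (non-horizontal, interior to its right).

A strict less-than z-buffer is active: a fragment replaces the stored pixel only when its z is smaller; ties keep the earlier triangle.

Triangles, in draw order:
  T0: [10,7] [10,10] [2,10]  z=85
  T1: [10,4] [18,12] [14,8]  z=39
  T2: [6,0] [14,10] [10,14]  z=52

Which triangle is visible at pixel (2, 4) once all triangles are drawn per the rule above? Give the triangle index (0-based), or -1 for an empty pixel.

T0:
  2·area = 24
  edge (10, 7)→(10, 10): d=(0,3) right/bottom  bias=-1
  edge (10, 10)→(2, 10): d=(-8,0) right/bottom  bias=-1
  edge (2, 10)→(10, 7): d=(8,-3) top-left  bias=+0
    (2,4)@(5, 9): e=[15,8,1] → #
    (3,4)@(7, 9): e=[9,8,7] → #
    (4,4)@(9, 9): e=[3,8,13] → #
    (5,4)@(11, 9): e=[-3,8,19] → ·
    (2,5)@(5, 11): e=[15,-8,17] → ·
    (3,5)@(7, 11): e=[9,-8,23] → ·
    (4,5)@(9, 11): e=[3,-8,29] → ·
  covered (3 px):
    · · · · · · · · · ·
    · · · · · · · · · ·
    · · · · · · · · · ·
    · · · · · · · · · ·
    · · # # # · · · · ·
    · · · · · · · · · ·
    · · · · · · · · · ·
    · · · · · · · · · ·
T1:
  degenerate (2·area = 0) — covers nothing
T2:
  2·area = 72
  edge (6, 0)→(14, 10): d=(8,10) right/bottom  bias=-1
  edge (14, 10)→(10, 14): d=(-4,4) right/bottom  bias=-1
  edge (10, 14)→(6, 0): d=(-4,-14) top-left  bias=+0
    (3,1)@(7, 3): e=[14,56,2] → #
    (4,1)@(9, 3): e=[-6,48,30] → ·
    (3,2)@(7, 5): e=[30,48,-6] → ·
    (4,2)@(9, 5): e=[10,40,22] → #
    (5,2)@(11, 5): e=[-10,32,50] → ·
    (9,2)@(19, 5): e=[-90,0,162] → ·  [on edge]
    (4,3)@(9, 7): e=[26,32,14] → #
    (5,3)@(11, 7): e=[6,24,42] → #
    (6,3)@(13, 7): e=[-14,16,70] → ·
    (8,3)@(17, 7): e=[-54,0,126] → ·  [on edge]
    (4,4)@(9, 9): e=[42,24,6] → #
    (6,4)@(13, 9): e=[2,8,62] → #
    (7,4)@(15, 9): e=[-18,0,90] → ·  [on edge]
    (6,5)@(13, 11): e=[18,0,54] → ·  [on edge]
    (5,6)@(11, 13): e=[54,0,18] → ·  [on edge]
    (4,7)@(9, 15): e=[90,0,-18] → ·  [on edge]
  covered (8 px):
    · · · · · · · · · ·
    · · · # · · · · · ·
    · · · · # · · · · ·
    · · · · # # · · · ·
    · · · · # # # · · ·
    · · · · · # · · · ·
    · · · · · · · · · ·
    · · · · · · · · · ·

Z-buffer (winner per pixel, '.' = empty):
  . . . . . . . . . .
  . . . 2 . . . . . .
  . . . . 2 . . . . .
  . . . . 2 2 . . . .
  . . 0 0 2 2 2 . . .
  . . . . . 2 . . . .
  . . . . . . . . . .
  . . . . . . . . . .

Final: 0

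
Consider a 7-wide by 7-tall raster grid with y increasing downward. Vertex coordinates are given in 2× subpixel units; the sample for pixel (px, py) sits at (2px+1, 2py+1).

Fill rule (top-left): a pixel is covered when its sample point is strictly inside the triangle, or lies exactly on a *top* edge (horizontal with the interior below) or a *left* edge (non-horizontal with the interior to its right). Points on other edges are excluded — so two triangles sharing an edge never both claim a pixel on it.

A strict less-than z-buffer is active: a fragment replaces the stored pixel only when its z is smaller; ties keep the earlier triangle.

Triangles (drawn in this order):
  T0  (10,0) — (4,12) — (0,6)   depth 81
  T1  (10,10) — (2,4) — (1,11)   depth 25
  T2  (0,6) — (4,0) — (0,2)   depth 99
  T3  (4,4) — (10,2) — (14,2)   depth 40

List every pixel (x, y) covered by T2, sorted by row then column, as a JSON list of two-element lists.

T0:
  2·area = 84
  edge (10, 0)→(4, 12): d=(-6,12) right/bottom  bias=-1
  edge (4, 12)→(0, 6): d=(-4,-6) top-left  bias=+0
  edge (0, 6)→(10, 0): d=(10,-6) top-left  bias=+0
    (4,0)@(9, 1): e=[6,74,4] → █
    (5,0)@(11, 1): e=[-18,86,16] → ·
    (2,1)@(5, 3): e=[42,42,0] → █  [on edge]
    (3,1)@(7, 3): e=[18,54,12] → █
    (4,1)@(9, 3): e=[-6,66,24] → ·
    (1,2)@(3, 5): e=[54,22,8] → █
    (4,2)@(9, 5): e=[-18,58,44] → ·
    (0,3)@(1, 7): e=[66,2,16] → █
    (3,3)@(7, 7): e=[-6,38,52] → ·
    (0,4)@(1, 9): e=[54,-6,36] → ·
    (1,4)@(3, 9): e=[30,6,48] → █
    (3,4)@(7, 9): e=[-18,30,72] → ·
  covered (11 px):
    · · · · █ · ·
    · · █ █ · · ·
    · █ █ █ · · ·
    █ █ █ · · · ·
    · █ █ · · · ·
    · · · · · · ·
    · · · · · · ·
T1:
  2·area = 62  (B↔C swapped to make it positive)
  edge (10, 10)→(1, 11): d=(-9,1) right/bottom  bias=-1
  edge (1, 11)→(2, 4): d=(1,-7) top-left  bias=+0
  edge (2, 4)→(10, 10): d=(8,6) right/bottom  bias=-1
    (1,2)@(3, 5): e=[52,8,2] → █
    (2,2)@(5, 5): e=[50,22,-10] → ·
    (1,3)@(3, 7): e=[34,10,18] → █
    (2,3)@(5, 7): e=[32,24,6] → █
    (3,3)@(7, 7): e=[30,38,-6] → ·
    (1,4)@(3, 9): e=[16,12,34] → █
    (3,4)@(7, 9): e=[12,40,10] → █
    (4,4)@(9, 9): e=[10,54,-2] → ·
    (0,5)@(1, 11): e=[0,0,62] → ·  [on edge]
    (1,5)@(3, 11): e=[-2,14,50] → ·
    (2,5)@(5, 11): e=[-4,28,38] → ·
    (3,5)@(7, 11): e=[-6,42,26] → ·
  covered (6 px):
    · · · · · · ·
    · · · · · · ·
    · █ · · · · ·
    · █ █ · · · ·
    · █ █ █ · · ·
    · · · · · · ·
    · · · · · · ·
T2:
  2·area = 16  (B↔C swapped to make it positive)
  edge (0, 6)→(0, 2): d=(0,-4) top-left  bias=+0
  edge (0, 2)→(4, 0): d=(4,-2) top-left  bias=+0
  edge (4, 0)→(0, 6): d=(-4,6) right/bottom  bias=-1
    (1,0)@(3, 1): e=[12,2,2] → █
    (2,0)@(5, 1): e=[20,6,-10] → ·
    (0,1)@(1, 3): e=[4,6,6] → █
    (1,1)@(3, 3): e=[12,10,-6] → ·
    (0,2)@(1, 5): e=[4,14,-2] → ·
  covered (2 px):
    · █ · · · · ·
    █ · · · · · ·
    · · · · · · ·
    · · · · · · ·
    · · · · · · ·
    · · · · · · ·
    · · · · · · ·
T3:
  2·area = 8
  edge (4, 4)→(10, 2): d=(6,-2) top-left  bias=+0
  edge (10, 2)→(14, 2): d=(4,0) top-left  bias=+0
  edge (14, 2)→(4, 4): d=(-10,2) right/bottom  bias=-1
    (6,0)@(13, 1): e=[0,-4,12] → ·  [on edge]
    (3,1)@(7, 3): e=[0,4,4] → █  [on edge]
    (4,1)@(9, 3): e=[4,4,0] → ·  [on edge]
    (0,2)@(1, 5): e=[0,12,-4] → ·  [on edge]
    (3,2)@(7, 5): e=[12,12,-16] → ·
  covered (1 px):
    · · · · · · ·
    · · · █ · · ·
    · · · · · · ·
    · · · · · · ·
    · · · · · · ·
    · · · · · · ·
    · · · · · · ·

Final: [[1,0],[0,1]]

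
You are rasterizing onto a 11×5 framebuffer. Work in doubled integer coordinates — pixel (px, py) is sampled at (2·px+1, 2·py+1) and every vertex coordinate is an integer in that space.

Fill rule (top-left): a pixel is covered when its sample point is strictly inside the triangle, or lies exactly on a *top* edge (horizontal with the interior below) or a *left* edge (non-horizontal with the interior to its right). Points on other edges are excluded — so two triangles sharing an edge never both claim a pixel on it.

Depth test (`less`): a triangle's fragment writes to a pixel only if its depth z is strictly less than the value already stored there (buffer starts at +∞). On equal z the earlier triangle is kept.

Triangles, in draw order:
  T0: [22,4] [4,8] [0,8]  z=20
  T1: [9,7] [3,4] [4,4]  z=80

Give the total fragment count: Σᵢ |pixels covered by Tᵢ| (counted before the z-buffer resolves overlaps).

T0:
  2·area = 16
  edge (22, 4)→(4, 8): d=(-18,4) right/bottom  bias=-1
  edge (4, 8)→(0, 8): d=(-4,0) right/bottom  bias=-1
  edge (0, 8)→(22, 4): d=(22,-4) top-left  bias=+0
    (8,2)@(17, 5): e=[2,12,2] → █
    (9,2)@(19, 5): e=[-6,12,10] → ·
    (3,3)@(7, 7): e=[6,4,6] → █
    (4,3)@(9, 7): e=[-2,4,14] → ·
    (8,3)@(17, 7): e=[-34,4,46] → ·
    (3,4)@(7, 9): e=[-30,-4,50] → ·
  covered (2 px):
    · · · · · · · · · · ·
    · · · · · · · · · · ·
    · · · · · · · · █ · ·
    · · · █ · · · · · · ·
    · · · · · · · · · · ·
T1:
  2·area = 3
  edge (9, 7)→(3, 4): d=(-6,-3) top-left  bias=+0
  edge (3, 4)→(4, 4): d=(1,0) top-left  bias=+0
  edge (4, 4)→(9, 7): d=(5,3) right/bottom  bias=-1
    (0,1)@(1, 3): e=[0,-1,4] → ·  [on edge]
    (2,2)@(5, 5): e=[0,1,2] → █  [on edge]
    (3,2)@(7, 5): e=[6,1,-4] → ·
    (2,3)@(5, 7): e=[-12,3,12] → ·
    (4,3)@(9, 7): e=[0,3,0] → ·  [on edge]
    (6,4)@(13, 9): e=[0,5,-2] → ·  [on edge]
  covered (1 px):
    · · · · · · · · · · ·
    · · · · · · · · · · ·
    · · █ · · · · · · · ·
    · · · · · · · · · · ·
    · · · · · · · · · · ·

Answer: 3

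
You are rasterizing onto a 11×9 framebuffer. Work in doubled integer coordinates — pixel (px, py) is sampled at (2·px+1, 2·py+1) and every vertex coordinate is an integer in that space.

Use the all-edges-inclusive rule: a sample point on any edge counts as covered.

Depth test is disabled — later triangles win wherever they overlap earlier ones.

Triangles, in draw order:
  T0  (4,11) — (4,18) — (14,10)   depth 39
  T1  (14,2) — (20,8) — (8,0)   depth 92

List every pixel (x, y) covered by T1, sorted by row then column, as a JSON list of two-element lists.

T0:
  2·area = 70  (B↔C swapped to make it positive)
  edge (4, 11)→(14, 10): d=(10,-1) inclusive
  edge (14, 10)→(4, 18): d=(-10,8) inclusive
  edge (4, 18)→(4, 11): d=(0,-7) inclusive
    (2,5)@(5, 11): e=[1,62,7] → █
    (3,5)@(7, 11): e=[3,46,21] → █
    (4,5)@(9, 11): e=[5,30,35] → █
    (5,5)@(11, 11): e=[7,14,49] → █
    (6,5)@(13, 11): e=[9,-2,63] → ·
    (2,6)@(5, 13): e=[21,42,7] → █
    (5,6)@(11, 13): e=[27,-6,49] → ·
    (2,7)@(5, 15): e=[41,22,7] → █
    (4,7)@(9, 15): e=[45,-10,35] → ·
    (2,8)@(5, 17): e=[61,2,7] → █
    (3,8)@(7, 17): e=[63,-14,21] → ·
  covered (10 px):
    · · · · · · · · · · ·
    · · · · · · · · · · ·
    · · · · · · · · · · ·
    · · · · · · · · · · ·
    · · · · · · · · · · ·
    · · █ █ █ █ · · · · ·
    · · █ █ █ · · · · · ·
    · · █ █ · · · · · · ·
    · · █ · · · · · · · ·
T1:
  2·area = 24
  edge (14, 2)→(20, 8): d=(6,6) inclusive
  edge (20, 8)→(8, 0): d=(-12,-8) inclusive
  edge (8, 0)→(14, 2): d=(6,2) inclusive
    (5,0)@(11, 1): e=[12,12,0] → █  [on edge]
    (6,0)@(13, 1): e=[0,28,-4] → ·  [on edge]
    (5,1)@(11, 3): e=[24,-12,12] → ·
    (6,1)@(13, 3): e=[12,4,8] → █
    (7,1)@(15, 3): e=[0,20,4] → █  [on edge]
    (8,1)@(17, 3): e=[-12,36,0] → ·  [on edge]
    (6,2)@(13, 5): e=[24,-20,20] → ·
    (7,2)@(15, 5): e=[12,-4,16] → ·
    (8,2)@(17, 5): e=[0,12,12] → █  [on edge]
    (9,2)@(19, 5): e=[-12,28,8] → ·
    (8,3)@(17, 7): e=[12,-12,24] → ·
    (9,3)@(19, 7): e=[0,4,20] → █  [on edge]
    (10,4)@(21, 9): e=[0,-4,28] → ·  [on edge]
  covered (5 px):
    · · · · · █ · · · · ·
    · · · · · · █ █ · · ·
    · · · · · · · · █ · ·
    · · · · · · · · · █ ·
    · · · · · · · · · · ·
    · · · · · · · · · · ·
    · · · · · · · · · · ·
    · · · · · · · · · · ·
    · · · · · · · · · · ·

Result: [[5,0],[6,1],[7,1],[8,2],[9,3]]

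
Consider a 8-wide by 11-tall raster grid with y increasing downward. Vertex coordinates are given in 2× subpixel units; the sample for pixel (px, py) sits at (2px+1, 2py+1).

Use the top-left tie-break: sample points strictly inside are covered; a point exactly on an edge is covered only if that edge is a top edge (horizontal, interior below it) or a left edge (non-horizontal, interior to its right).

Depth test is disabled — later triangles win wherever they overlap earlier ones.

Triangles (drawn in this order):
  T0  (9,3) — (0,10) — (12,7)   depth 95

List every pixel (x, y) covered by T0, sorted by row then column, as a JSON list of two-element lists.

T0:
  2·area = 57  (B↔C swapped to make it positive)
  edge (9, 3)→(12, 7): d=(3,4) right/bottom  bias=-1
  edge (12, 7)→(0, 10): d=(-12,3) right/bottom  bias=-1
  edge (0, 10)→(9, 3): d=(9,-7) top-left  bias=+0
    (4,1)@(9, 3): e=[0,57,0] → .  [on edge]
    (3,2)@(7, 5): e=[14,39,4] → X
    (4,2)@(9, 5): e=[6,33,18] → X
    (5,2)@(11, 5): e=[-2,27,32] → .
    (2,3)@(5, 7): e=[28,21,8] → X
    (5,3)@(11, 7): e=[4,3,50] → X
    (6,3)@(13, 7): e=[-4,-3,64] → .
    (1,4)@(3, 9): e=[42,3,12] → X
    (2,4)@(5, 9): e=[34,-3,26] → .
    (3,4)@(7, 9): e=[26,-9,40] → .
    (4,4)@(9, 9): e=[18,-15,54] → .
    (5,4)@(11, 9): e=[10,-21,68] → .
    (7,5)@(15, 11): e=[0,-57,114] → .  [on edge]
  covered (7 px):
    . . . . . . . .
    . . . . . . . .
    . . . X X . . .
    . . X X X X . .
    . X . . . . . .
    . . . . . . . .
    . . . . . . . .
    . . . . . . . .
    . . . . . . . .
    . . . . . . . .
    . . . . . . . .

Answer: [[3,2],[4,2],[2,3],[3,3],[4,3],[5,3],[1,4]]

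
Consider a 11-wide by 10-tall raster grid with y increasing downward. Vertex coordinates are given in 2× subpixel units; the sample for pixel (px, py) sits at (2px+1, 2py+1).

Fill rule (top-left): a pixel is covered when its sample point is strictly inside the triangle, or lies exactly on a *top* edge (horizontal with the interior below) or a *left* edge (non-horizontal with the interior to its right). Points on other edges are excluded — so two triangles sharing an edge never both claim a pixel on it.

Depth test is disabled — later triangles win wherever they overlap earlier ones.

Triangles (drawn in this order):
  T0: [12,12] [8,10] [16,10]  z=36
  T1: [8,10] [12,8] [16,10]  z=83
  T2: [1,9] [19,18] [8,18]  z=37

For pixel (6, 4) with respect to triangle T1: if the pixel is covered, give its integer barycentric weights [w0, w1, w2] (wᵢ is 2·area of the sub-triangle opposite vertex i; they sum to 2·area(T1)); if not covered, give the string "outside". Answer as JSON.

T0:
  2·area = 16
  edge (12, 12)→(8, 10): d=(-4,-2) top-left  bias=+0
  edge (8, 10)→(16, 10): d=(8,0) top-left  bias=+0
  edge (16, 10)→(12, 12): d=(-4,2) right/bottom  bias=-1
    (5,5)@(11, 11): e=[2,8,6] → #
    (6,5)@(13, 11): e=[6,8,2] → #
    (7,5)@(15, 11): e=[10,8,-2] → ·
    (5,6)@(11, 13): e=[-6,24,-2] → ·
    (6,6)@(13, 13): e=[-2,24,-6] → ·
  covered (2 px):
    · · · · · · · · · · ·
    · · · · · · · · · · ·
    · · · · · · · · · · ·
    · · · · · · · · · · ·
    · · · · · · · · · · ·
    · · · · · # # · · · ·
    · · · · · · · · · · ·
    · · · · · · · · · · ·
    · · · · · · · · · · ·
    · · · · · · · · · · ·
T1:
  2·area = 16
  edge (8, 10)→(12, 8): d=(4,-2) top-left  bias=+0
  edge (12, 8)→(16, 10): d=(4,2) right/bottom  bias=-1
  edge (16, 10)→(8, 10): d=(-8,0) right/bottom  bias=-1
    (5,4)@(11, 9): e=[2,6,8] → #
    (6,4)@(13, 9): e=[6,2,8] → #
    (7,4)@(15, 9): e=[10,-2,8] → ·
    (5,5)@(11, 11): e=[10,14,-8] → ·
    (6,5)@(13, 11): e=[14,10,-8] → ·
  covered (2 px):
    · · · · · · · · · · ·
    · · · · · · · · · · ·
    · · · · · · · · · · ·
    · · · · · · · · · · ·
    · · · · · # # · · · ·
    · · · · · · · · · · ·
    · · · · · · · · · · ·
    · · · · · · · · · · ·
    · · · · · · · · · · ·
    · · · · · · · · · · ·
T2:
  2·area = 99
  edge (1, 9)→(19, 18): d=(18,9) right/bottom  bias=-1
  edge (19, 18)→(8, 18): d=(-11,0) right/bottom  bias=-1
  edge (8, 18)→(1, 9): d=(-7,-9) top-left  bias=+0
    (0,4)@(1, 9): e=[0,99,0] → ·  [on edge]
    (1,5)@(3, 11): e=[18,77,4] → #
    (2,5)@(5, 11): e=[0,77,22] → ·  [on edge]
    (1,6)@(3, 13): e=[54,55,-10] → ·
    (2,6)@(5, 13): e=[36,55,8] → #
    (3,6)@(7, 13): e=[18,55,26] → #
    (4,6)@(9, 13): e=[0,55,44] → ·  [on edge]
    (2,7)@(5, 15): e=[72,33,-6] → ·
    (3,7)@(7, 15): e=[54,33,12] → #
    (4,7)@(9, 15): e=[36,33,30] → #
    (5,7)@(11, 15): e=[18,33,48] → #
    (6,7)@(13, 15): e=[0,33,66] → ·  [on edge]
    (8,8)@(17, 17): e=[0,11,88] → ·  [on edge]
    (10,9)@(21, 19): e=[0,-11,110] → ·  [on edge]
  covered (10 px):
    · · · · · · · · · · ·
    · · · · · · · · · · ·
    · · · · · · · · · · ·
    · · · · · · · · · · ·
    · · · · · · · · · · ·
    · # · · · · · · · · ·
    · · # # · · · · · · ·
    · · · # # # · · · · ·
    · · · · # # # # · · ·
    · · · · · · · · · · ·

Final: [2,8,6]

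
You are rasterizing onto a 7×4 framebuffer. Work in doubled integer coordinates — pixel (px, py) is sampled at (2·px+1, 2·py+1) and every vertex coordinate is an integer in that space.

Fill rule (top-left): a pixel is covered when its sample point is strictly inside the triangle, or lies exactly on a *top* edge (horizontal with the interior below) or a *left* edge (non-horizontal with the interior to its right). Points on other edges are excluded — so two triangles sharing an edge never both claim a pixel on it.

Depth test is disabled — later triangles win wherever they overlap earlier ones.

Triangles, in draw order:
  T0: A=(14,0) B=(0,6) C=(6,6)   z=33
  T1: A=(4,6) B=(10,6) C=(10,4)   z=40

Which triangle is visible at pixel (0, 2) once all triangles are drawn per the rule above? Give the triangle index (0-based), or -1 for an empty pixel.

T0:
  2·area = 36  (B↔C swapped to make it positive)
  edge (14, 0)→(6, 6): d=(-8,6) right/bottom  bias=-1
  edge (6, 6)→(0, 6): d=(-6,0) right/bottom  bias=-1
  edge (0, 6)→(14, 0): d=(14,-6) top-left  bias=+0
    (3,1)@(7, 3): e=[18,18,0] → █  [on edge]
    (4,1)@(9, 3): e=[6,18,12] → █
    (5,1)@(11, 3): e=[-6,18,24] → ·
    (1,2)@(3, 5): e=[26,6,4] → █
    (2,2)@(5, 5): e=[14,6,16] → █
    (4,2)@(9, 5): e=[-10,6,40] → ·
    (1,3)@(3, 7): e=[10,-6,32] → ·
    (2,3)@(5, 7): e=[-2,-6,44] → ·
    (3,3)@(7, 7): e=[-14,-6,56] → ·
  covered (5 px):
    · · · · · · ·
    · · · █ █ · ·
    · █ █ █ · · ·
    · · · · · · ·
T1:
  2·area = 12  (B↔C swapped to make it positive)
  edge (4, 6)→(10, 4): d=(6,-2) top-left  bias=+0
  edge (10, 4)→(10, 6): d=(0,2) right/bottom  bias=-1
  edge (10, 6)→(4, 6): d=(-6,0) right/bottom  bias=-1
    (6,1)@(13, 3): e=[0,-6,18] → ·  [on edge]
    (3,2)@(7, 5): e=[0,6,6] → █  [on edge]
    (4,2)@(9, 5): e=[4,2,6] → █
    (5,2)@(11, 5): e=[8,-2,6] → ·
    (0,3)@(1, 7): e=[0,18,-6] → ·  [on edge]
    (3,3)@(7, 7): e=[12,6,-6] → ·
    (4,3)@(9, 7): e=[16,2,-6] → ·
  covered (2 px):
    · · · · · · ·
    · · · · · · ·
    · · · █ █ · ·
    · · · · · · ·

Z-buffer (winner per pixel, '.' = empty):
  . . . . . . .
  . . . 0 0 . .
  . 0 0 1 1 . .
  . . . . . . .

Final: -1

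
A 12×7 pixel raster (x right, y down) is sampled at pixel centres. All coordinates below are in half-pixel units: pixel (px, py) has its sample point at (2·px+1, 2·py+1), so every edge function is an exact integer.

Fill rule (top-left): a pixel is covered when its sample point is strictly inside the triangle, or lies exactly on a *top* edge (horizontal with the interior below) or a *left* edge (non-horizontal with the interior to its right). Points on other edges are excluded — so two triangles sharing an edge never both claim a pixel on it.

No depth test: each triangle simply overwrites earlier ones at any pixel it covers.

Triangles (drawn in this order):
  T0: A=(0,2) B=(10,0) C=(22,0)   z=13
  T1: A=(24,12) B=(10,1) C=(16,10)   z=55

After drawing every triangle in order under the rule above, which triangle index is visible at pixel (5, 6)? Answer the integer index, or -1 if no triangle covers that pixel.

T0:
  2·area = 24
  edge (0, 2)→(10, 0): d=(10,-2) top-left  bias=+0
  edge (10, 0)→(22, 0): d=(12,0) top-left  bias=+0
  edge (22, 0)→(0, 2): d=(-22,2) right/bottom  bias=-1
    (2,0)@(5, 1): e=[0,12,12] → █  [on edge]
    (3,0)@(7, 1): e=[4,12,8] → █
    (4,0)@(9, 1): e=[8,12,4] → █
    (5,0)@(11, 1): e=[12,12,0] → ·  [on edge]
    (2,1)@(5, 3): e=[20,36,-32] → ·
    (3,1)@(7, 3): e=[24,36,-36] → ·
    (4,1)@(9, 3): e=[28,36,-40] → ·
  covered (3 px):
    · · █ █ █ · · · · · · ·
    · · · · · · · · · · · ·
    · · · · · · · · · · · ·
    · · · · · · · · · · · ·
    · · · · · · · · · · · ·
    · · · · · · · · · · · ·
    · · · · · · · · · · · ·
T1:
  2·area = 60  (B↔C swapped to make it positive)
  edge (24, 12)→(16, 10): d=(-8,-2) top-left  bias=+0
  edge (16, 10)→(10, 1): d=(-6,-9) top-left  bias=+0
  edge (10, 1)→(24, 12): d=(14,11) right/bottom  bias=-1
    (6,2)@(13, 5): e=[34,3,23] → █
    (7,2)@(15, 5): e=[38,21,1] → █
    (8,2)@(17, 5): e=[42,39,-21] → ·
    (6,3)@(13, 7): e=[18,-9,51] → ·
    (7,3)@(15, 7): e=[22,9,29] → █
    (8,3)@(17, 7): e=[26,27,7] → █
    (9,3)@(19, 7): e=[30,45,-15] → ·
    (7,4)@(15, 9): e=[6,-3,57] → ·
    (8,4)@(17, 9): e=[10,15,35] → █
    (9,4)@(19, 9): e=[14,33,13] → █
    (10,4)@(21, 9): e=[18,51,-9] → ·
    (8,5)@(17, 11): e=[-6,3,63] → ·
  covered (7 px):
    · · · · · · · · · · · ·
    · · · · · · · · · · · ·
    · · · · · · █ █ · · · ·
    · · · · · · · █ █ · · ·
    · · · · · · · · █ █ · ·
    · · · · · · · · · · █ ·
    · · · · · · · · · · · ·

Z-buffer (winner per pixel, '.' = empty):
  . . 0 0 0 . . . . . . .
  . . . . . . . . . . . .
  . . . . . . 1 1 . . . .
  . . . . . . . 1 1 . . .
  . . . . . . . . 1 1 . .
  . . . . . . . . . . 1 .
  . . . . . . . . . . . .

Final: -1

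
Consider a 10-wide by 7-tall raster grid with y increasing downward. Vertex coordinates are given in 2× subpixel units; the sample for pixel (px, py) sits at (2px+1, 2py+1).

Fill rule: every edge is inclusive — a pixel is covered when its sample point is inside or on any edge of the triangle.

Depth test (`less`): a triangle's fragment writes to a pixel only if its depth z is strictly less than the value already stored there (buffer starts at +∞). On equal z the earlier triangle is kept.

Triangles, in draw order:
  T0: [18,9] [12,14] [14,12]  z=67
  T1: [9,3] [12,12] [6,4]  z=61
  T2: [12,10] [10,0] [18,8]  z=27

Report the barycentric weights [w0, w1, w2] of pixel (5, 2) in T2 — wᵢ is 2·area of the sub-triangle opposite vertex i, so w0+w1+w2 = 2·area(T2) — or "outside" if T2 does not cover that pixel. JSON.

T0:
  2·area = 2
  edge (18, 9)→(12, 14): d=(-6,5) inclusive
  edge (12, 14)→(14, 12): d=(2,-2) inclusive
  edge (14, 12)→(18, 9): d=(4,-3) inclusive
    (9,3)@(19, 7): e=[7,0,-5] → ·  [on edge]
    (8,4)@(17, 9): e=[5,0,-3] → ·  [on edge]
    (7,5)@(15, 11): e=[3,0,-1] → ·  [on edge]
    (6,6)@(13, 13): e=[1,0,1] → #  [on edge]
    (7,6)@(15, 13): e=[-9,4,7] → ·
  covered (1 px):
    · · · · · · · · · ·
    · · · · · · · · · ·
    · · · · · · · · · ·
    · · · · · · · · · ·
    · · · · · · · · · ·
    · · · · · · · · · ·
    · · · · · · # · · ·
T1:
  2·area = 30
  edge (9, 3)→(12, 12): d=(3,9) inclusive
  edge (12, 12)→(6, 4): d=(-6,-8) inclusive
  edge (6, 4)→(9, 3): d=(3,-1) inclusive
    (7,0)@(15, 1): e=[-60,90,0] → ·  [on edge]
    (4,1)@(9, 3): e=[0,30,0] → #  [on edge]
    (5,1)@(11, 3): e=[-18,46,2] → ·
    (1,2)@(3, 5): e=[60,-30,0] → ·  [on edge]
    (3,2)@(7, 5): e=[24,2,4] → #
    (5,2)@(11, 5): e=[-12,34,8] → ·
    (3,3)@(7, 7): e=[30,-10,10] → ·
    (4,3)@(9, 7): e=[12,6,12] → #
    (5,3)@(11, 7): e=[-6,22,14] → ·
    (4,4)@(9, 9): e=[18,-6,18] → ·
    (5,4)@(11, 9): e=[0,10,20] → #  [on edge]
    (6,4)@(13, 9): e=[-18,26,22] → ·
  covered (5 px):
    · · · · · · · · · ·
    · · · · # · · · · ·
    · · · # # · · · · ·
    · · · · # · · · · ·
    · · · · · # · · · ·
    · · · · · · · · · ·
    · · · · · · · · · ·
T2:
  2·area = 64
  edge (12, 10)→(10, 0): d=(-2,-10) inclusive
  edge (10, 0)→(18, 8): d=(8,8) inclusive
  edge (18, 8)→(12, 10): d=(-6,2) inclusive
    (5,0)@(11, 1): e=[8,0,56] → #  [on edge]
    (6,0)@(13, 1): e=[28,-16,52] → ·
    (5,1)@(11, 3): e=[4,16,44] → #
    (6,1)@(13, 3): e=[24,0,40] → #  [on edge]
    (7,1)@(15, 3): e=[44,-16,36] → ·
    (5,2)@(11, 5): e=[0,32,32] → #  [on edge]
    (7,2)@(15, 5): e=[40,0,24] → #  [on edge]
    (8,2)@(17, 5): e=[60,-16,20] → ·
    (5,3)@(11, 7): e=[-4,48,20] → ·
    (6,3)@(13, 7): e=[16,32,16] → #
    (8,3)@(17, 7): e=[56,0,8] → #  [on edge]
    (9,3)@(19, 7): e=[76,-16,4] → ·
    (7,4)@(15, 9): e=[32,32,0] → #  [on edge]
    (9,4)@(19, 9): e=[72,0,-8] → ·  [on edge]
    (4,5)@(9, 11): e=[-32,96,0] → ·  [on edge]
    (1,6)@(3, 13): e=[-96,160,0] → ·  [on edge]
  covered (11 px):
    · · · · · # · · · ·
    · · · · · # # · · ·
    · · · · · # # # · ·
    · · · · · · # # # ·
    · · · · · · # # · ·
    · · · · · · · · · ·
    · · · · · · · · · ·

Result: [32,32,0]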